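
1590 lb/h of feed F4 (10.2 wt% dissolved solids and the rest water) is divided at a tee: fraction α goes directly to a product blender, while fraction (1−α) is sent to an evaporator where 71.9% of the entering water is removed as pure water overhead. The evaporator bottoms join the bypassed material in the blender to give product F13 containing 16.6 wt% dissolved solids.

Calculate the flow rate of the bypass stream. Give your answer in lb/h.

All 1590×0.102 = 162.18 lb/h of dissolved solids reaches F13, so F13 = 162.18/0.166 = 976.99 lb/h and vapour = 613.01 lb/h.
The evaporator receives (1−α)·1590 of feed at 0.898 water and removes 0.719 of that water:
0.719×0.898×(1−α)×1590 = 613.01
(1−α) = 613.01/1026.6 = 0.5971;  α = 0.4029.
Bypass flow = 0.4029×1590 = 640.57 lb/h.

640.6 lb/h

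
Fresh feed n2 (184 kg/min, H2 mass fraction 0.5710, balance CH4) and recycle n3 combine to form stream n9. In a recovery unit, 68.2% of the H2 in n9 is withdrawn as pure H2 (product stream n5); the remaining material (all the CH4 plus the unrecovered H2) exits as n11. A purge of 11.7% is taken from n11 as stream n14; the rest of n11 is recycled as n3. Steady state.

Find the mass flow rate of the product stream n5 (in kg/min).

99.63 kg/min

H2 in n9: m_A = 184×0.571 + (1−0.117)·(1−0.682)·m_A, so m_A = 105.06/0.7192 = 146.08 kg/min.
Product n5 = 0.682×146.08 = 99.629 kg/min.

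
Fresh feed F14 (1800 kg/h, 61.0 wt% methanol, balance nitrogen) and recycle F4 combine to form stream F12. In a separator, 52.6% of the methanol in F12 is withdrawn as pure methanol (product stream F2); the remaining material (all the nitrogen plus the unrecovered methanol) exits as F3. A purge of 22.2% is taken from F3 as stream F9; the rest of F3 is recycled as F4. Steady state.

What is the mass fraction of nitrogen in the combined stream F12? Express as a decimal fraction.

nitrogen enters only via F14 and leaves only via the purge: 1800×0.390 = 0.222×(nitrogen in F3), and the separator passes all nitrogen, so nitrogen in F12 = nitrogen in F3 = 3162.2 kg/h.
methanol in F12: m_A = 1800×0.610 + (1−0.222)·(1−0.526)·m_A, so m_A = 1098/0.6312 = 1739.5 kg/h.
F12 = 1739.5 + 3162.2 = 4901.6 kg/h.
nitrogen fraction in F12 = 3162.2/4901.6 = 0.645.

0.645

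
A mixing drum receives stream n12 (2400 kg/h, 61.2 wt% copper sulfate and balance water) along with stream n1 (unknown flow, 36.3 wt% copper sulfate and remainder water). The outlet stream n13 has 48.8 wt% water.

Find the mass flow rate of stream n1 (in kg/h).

1611 kg/h

Let n1 be the unknown flow. Total out = 2400 + n1.
water balance: 931.2 + 0.637·n1 = 0.488·(2400 + n1)
(0.637 − 0.488)·n1 = 0.488×2400 − 931.2 = 240
n1 = 240 / 0.149 = 1610.7 kg/h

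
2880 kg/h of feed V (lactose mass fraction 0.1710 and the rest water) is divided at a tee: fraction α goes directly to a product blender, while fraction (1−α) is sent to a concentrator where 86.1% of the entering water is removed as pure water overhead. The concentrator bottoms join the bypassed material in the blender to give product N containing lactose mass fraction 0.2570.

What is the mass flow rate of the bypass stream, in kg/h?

1530 kg/h

All 2880×0.171 = 492.48 kg/h of lactose reaches N, so N = 492.48/0.257 = 1916.3 kg/h and vapour = 963.74 kg/h.
The evaporator receives (1−α)·2880 of feed at 0.829 water and removes 0.861 of that water:
0.861×0.829×(1−α)×2880 = 963.74
(1−α) = 963.74/2055.7 = 0.4688;  α = 0.5312.
Bypass flow = 0.5312×2880 = 1529.8 kg/h.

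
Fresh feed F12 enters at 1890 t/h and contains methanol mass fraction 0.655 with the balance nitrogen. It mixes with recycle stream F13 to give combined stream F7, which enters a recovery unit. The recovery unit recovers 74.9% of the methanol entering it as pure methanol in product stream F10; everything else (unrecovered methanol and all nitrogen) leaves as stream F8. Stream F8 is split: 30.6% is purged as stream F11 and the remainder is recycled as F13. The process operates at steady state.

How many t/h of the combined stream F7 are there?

nitrogen enters only via F12 and leaves only via the purge: 1890×0.345 = 0.306×(nitrogen in F8), and the recovery unit passes all nitrogen, so nitrogen in F7 = nitrogen in F8 = 2130.9 t/h.
methanol in F7: m_A = 1890×0.655 + (1−0.306)·(1−0.749)·m_A, so m_A = 1238/0.8258 = 1499.1 t/h.
F7 = 1499.1 + 2130.9 = 3630 t/h.

3630 t/h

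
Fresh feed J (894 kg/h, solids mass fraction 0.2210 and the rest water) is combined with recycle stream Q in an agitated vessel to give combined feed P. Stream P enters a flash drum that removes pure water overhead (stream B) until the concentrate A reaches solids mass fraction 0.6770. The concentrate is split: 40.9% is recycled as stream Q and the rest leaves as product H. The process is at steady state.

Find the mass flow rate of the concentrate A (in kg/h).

493.8 kg/h

Overall solids balance (none leaves overhead): solids in fresh feed = solids in product, i.e. 894×0.221 = (1−0.409)·A·0.677.
A = 197.57/(0.677×0.591) = 493.8 kg/h.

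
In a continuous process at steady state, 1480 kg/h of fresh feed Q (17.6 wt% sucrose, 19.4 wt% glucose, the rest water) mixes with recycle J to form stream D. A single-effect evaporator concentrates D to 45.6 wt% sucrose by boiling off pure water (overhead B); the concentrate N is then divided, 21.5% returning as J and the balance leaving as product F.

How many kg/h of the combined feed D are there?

Overall sucrose balance (none leaves overhead): sucrose in fresh feed = sucrose in product, i.e. 1480×0.176 = (1−0.215)·N·0.456.
N = 260.48/(0.456×0.785) = 727.68 kg/h.
Recycle J = 0.215×727.68 = 156.45 kg/h.
Combined feed D = 1480 + 156.45 = 1636.5 kg/h.

1636 kg/h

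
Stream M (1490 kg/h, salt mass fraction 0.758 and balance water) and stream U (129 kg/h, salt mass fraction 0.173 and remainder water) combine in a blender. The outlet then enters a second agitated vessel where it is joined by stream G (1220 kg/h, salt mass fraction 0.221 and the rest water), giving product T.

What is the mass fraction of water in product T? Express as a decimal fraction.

0.499

Overall, product flow = 2839 kg/h.
water in = 1490×0.242 + 129×0.827 + 1220×0.779 = 1417.6 kg/h.
water fraction in T = 0.499.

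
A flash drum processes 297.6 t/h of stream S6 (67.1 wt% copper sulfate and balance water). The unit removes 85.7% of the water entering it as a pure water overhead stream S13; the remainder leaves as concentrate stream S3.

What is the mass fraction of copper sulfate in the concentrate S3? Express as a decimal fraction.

copper sulfate is not removed: 297.6×0.671 = 199.69 t/h of copper sulfate enters S3.
water entering = 297.6×0.329 = 97.91 t/h; overhead removed = 0.857×97.91 = 83.909 t/h.
Concentrate = 297.6 − 83.909 = 213.69 t/h.
Mass fraction = 199.69/213.69 = 0.9345.

0.9345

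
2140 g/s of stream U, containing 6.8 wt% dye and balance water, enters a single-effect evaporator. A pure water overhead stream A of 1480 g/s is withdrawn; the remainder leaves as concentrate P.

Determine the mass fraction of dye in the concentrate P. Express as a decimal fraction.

dye is not removed: 2140×0.068 = 145.52 g/s of dye enters P.
Concentrate = 2140 − 1480 = 660 g/s.
Mass fraction = 145.52/660 = 0.220.

0.220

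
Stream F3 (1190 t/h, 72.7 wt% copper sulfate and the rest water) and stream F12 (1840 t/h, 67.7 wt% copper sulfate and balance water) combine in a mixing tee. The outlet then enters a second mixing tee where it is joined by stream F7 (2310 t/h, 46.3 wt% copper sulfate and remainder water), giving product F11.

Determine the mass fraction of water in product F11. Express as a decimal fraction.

0.404

Overall, product flow = 5340 t/h.
water in = 1190×0.273 + 1840×0.323 + 2310×0.537 = 2159.7 t/h.
water fraction in F11 = 0.404.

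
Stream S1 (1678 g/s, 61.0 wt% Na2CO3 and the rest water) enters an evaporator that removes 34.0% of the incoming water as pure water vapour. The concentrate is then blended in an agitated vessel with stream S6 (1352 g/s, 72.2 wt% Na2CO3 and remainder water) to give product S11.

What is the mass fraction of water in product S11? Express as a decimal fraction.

0.288

Vapour removed = 0.340×0.390×1678 = 222.5 g/s; concentrate = 1455.5 g/s.
water reaching the mixer = 431.92 (from concentrate) + 1352×0.278 = 807.77 g/s.
Product flow = 1455.5 + 1352 = 2807.5 g/s; water fraction = 0.288.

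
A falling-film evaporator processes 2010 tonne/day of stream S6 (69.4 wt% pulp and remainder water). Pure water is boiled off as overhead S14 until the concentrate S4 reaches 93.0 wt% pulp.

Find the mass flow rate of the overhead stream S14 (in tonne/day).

510.1 tonne/day

pulp is conserved: 2010×0.694 = 1394.9 tonne/day all reports to the concentrate.
Concentrate = 1394.9/(target fraction) = 1499.9 tonne/day.
Overhead = 2010 − 1499.9 = 510.06 tonne/day.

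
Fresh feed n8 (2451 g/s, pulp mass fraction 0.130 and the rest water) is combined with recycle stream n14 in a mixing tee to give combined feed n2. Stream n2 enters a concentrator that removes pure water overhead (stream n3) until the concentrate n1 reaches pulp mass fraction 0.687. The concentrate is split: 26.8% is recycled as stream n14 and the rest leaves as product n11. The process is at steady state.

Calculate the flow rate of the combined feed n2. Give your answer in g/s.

2621 g/s

Overall pulp balance (none leaves overhead): pulp in fresh feed = pulp in product, i.e. 2451×0.130 = (1−0.268)·n1·0.687.
n1 = 318.63/(0.687×0.732) = 633.61 g/s.
Recycle n14 = 0.268×633.61 = 169.81 g/s.
Combined feed n2 = 2451 + 169.81 = 2620.8 g/s.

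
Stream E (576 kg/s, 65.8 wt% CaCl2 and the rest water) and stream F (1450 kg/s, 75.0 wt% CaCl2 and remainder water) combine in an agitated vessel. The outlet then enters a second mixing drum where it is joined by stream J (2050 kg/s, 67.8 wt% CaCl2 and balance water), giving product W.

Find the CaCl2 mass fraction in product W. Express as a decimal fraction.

0.7008

Overall, product flow = 4076 kg/s.
CaCl2 in = 576×0.658 + 1450×0.750 + 2050×0.678 = 2856.4 kg/s.
CaCl2 fraction in W = 0.7008.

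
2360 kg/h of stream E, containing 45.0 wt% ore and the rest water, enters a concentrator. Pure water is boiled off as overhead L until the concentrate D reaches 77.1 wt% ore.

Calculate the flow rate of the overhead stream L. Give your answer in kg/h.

ore is conserved: 2360×0.450 = 1062 kg/h all reports to the concentrate.
Concentrate = 1062/(target fraction) = 1377.4 kg/h.
Overhead = 2360 − 1377.4 = 982.57 kg/h.

982.6 kg/h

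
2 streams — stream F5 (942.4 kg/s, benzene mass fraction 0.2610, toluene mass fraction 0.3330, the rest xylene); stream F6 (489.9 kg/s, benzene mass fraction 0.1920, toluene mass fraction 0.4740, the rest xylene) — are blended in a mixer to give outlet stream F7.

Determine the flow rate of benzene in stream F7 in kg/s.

340 kg/s

benzene out = benzene in = 942.4×0.261 + 489.9×0.192 = 340.03 kg/s.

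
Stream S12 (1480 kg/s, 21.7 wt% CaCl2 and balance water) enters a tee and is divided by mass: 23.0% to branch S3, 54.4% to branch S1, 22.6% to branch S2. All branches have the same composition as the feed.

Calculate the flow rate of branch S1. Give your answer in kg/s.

805.1 kg/s

Branch S1 flow = 0.544×1480 = 805.12 kg/s.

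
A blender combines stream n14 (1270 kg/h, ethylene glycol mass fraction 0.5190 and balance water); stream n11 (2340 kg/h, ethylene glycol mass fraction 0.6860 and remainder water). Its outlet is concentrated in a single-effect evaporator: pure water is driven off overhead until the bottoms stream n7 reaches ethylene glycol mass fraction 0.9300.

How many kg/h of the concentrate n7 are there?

2435 kg/h

ethylene glycol entering = 1270×0.519 + 2340×0.686 = 2264.4 kg/h.
All ethylene glycol reports to n7, so n7 = 2264.4/0.930 = 2434.8 kg/h.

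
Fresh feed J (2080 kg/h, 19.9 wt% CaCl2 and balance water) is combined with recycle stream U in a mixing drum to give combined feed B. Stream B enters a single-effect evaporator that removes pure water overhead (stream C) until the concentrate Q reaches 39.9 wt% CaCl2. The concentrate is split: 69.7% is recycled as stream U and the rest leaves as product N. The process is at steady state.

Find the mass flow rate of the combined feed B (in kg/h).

Overall CaCl2 balance (none leaves overhead): CaCl2 in fresh feed = CaCl2 in product, i.e. 2080×0.199 = (1−0.697)·Q·0.399.
Q = 413.92/(0.399×0.303) = 3423.7 kg/h.
Recycle U = 0.697×3423.7 = 2386.3 kg/h.
Combined feed B = 2080 + 2386.3 = 4466.3 kg/h.

4466 kg/h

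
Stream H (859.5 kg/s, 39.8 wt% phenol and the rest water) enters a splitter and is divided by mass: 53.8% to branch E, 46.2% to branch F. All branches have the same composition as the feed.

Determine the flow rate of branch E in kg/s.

Branch E flow = 0.538×859.5 = 462.41 kg/s.

462.4 kg/s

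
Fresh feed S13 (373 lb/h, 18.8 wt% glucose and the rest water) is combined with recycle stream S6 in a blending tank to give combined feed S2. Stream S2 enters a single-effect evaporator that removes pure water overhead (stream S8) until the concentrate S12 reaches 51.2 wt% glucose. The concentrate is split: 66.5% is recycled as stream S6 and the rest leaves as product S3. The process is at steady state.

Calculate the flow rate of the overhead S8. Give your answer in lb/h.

236 lb/h

Overall glucose balance (none leaves overhead): glucose in fresh feed = glucose in product, i.e. 373×0.188 = (1−0.665)·S12·0.512.
S12 = 70.124/(0.512×0.335) = 408.84 lb/h.
Recycle S6 = 0.665×408.84 = 271.88 lb/h.
Combined feed S2 = 373 + 271.88 = 644.88 lb/h.
Overhead S8 = S2 − S12 = 644.88 − 408.84 = 236.04 lb/h.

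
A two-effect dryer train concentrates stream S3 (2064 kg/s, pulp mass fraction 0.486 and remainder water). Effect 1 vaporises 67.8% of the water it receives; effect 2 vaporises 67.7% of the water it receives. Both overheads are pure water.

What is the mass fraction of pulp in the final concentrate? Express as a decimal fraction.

0.901

water in feed = 2064×0.514 = 1060.9 kg/s.
After stage 1: water left = (1−0.678)×1060.9 = 341.61; stream total = 1344.7 kg/s.
After stage 2: water left = (1−0.677)×341.61 = 110.34; final concentrate = 1113.4 kg/s.
pulp fraction = 1003.1/1113.4 = 0.901.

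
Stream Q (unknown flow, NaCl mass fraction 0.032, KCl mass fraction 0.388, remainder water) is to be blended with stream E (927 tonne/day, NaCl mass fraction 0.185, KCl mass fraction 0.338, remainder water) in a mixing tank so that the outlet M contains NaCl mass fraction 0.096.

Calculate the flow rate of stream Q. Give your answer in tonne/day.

Let Q be the unknown flow. Total out = 927 + Q.
NaCl balance: 171.5 + 0.032·Q = 0.096·(927 + Q)
(0.032 − 0.096)·Q = 0.096×927 − 171.5 = -82.503
Q = -82.503 / -0.064 = 1289.1 tonne/day

1289 tonne/day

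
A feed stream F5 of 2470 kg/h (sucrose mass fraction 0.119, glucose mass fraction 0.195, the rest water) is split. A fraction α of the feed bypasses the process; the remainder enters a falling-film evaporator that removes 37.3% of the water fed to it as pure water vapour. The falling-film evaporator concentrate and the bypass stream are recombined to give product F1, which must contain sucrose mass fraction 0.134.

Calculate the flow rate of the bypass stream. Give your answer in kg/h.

All 2470×0.119 = 293.93 kg/h of sucrose reaches F1, so F1 = 293.93/0.134 = 2193.5 kg/h and vapour = 276.49 kg/h.
The evaporator receives (1−α)·2470 of feed at 0.686 water and removes 0.373 of that water:
0.373×0.686×(1−α)×2470 = 276.49
(1−α) = 276.49/632.02 = 0.4375;  α = 0.5625.
Bypass flow = 0.5625×2470 = 1389.4 kg/h.

1389 kg/h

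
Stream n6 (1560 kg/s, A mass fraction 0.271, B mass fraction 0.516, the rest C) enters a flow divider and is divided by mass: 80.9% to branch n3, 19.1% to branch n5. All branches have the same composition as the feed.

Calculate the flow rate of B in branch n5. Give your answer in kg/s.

153.7 kg/s

Branch n5 total = 0.191×1560 = 297.96 kg/s.
B in n5 = 0.516×297.96 = 153.75 kg/s.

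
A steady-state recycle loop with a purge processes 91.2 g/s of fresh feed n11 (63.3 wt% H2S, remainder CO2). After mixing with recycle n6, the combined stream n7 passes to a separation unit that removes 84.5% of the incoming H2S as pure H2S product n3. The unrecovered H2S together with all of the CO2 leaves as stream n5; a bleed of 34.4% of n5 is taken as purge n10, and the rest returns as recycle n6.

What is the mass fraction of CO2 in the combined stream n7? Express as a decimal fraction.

CO2 enters only via n11 and leaves only via the purge: 91.2×0.367 = 0.344×(CO2 in n5), and the separation unit passes all CO2, so CO2 in n7 = CO2 in n5 = 97.298 g/s.
H2S in n7: m_A = 91.2×0.633 + (1−0.344)·(1−0.845)·m_A, so m_A = 57.73/0.8983 = 64.264 g/s.
n7 = 64.264 + 97.298 = 161.56 g/s.
CO2 fraction in n7 = 97.298/161.56 = 0.6022.

0.6022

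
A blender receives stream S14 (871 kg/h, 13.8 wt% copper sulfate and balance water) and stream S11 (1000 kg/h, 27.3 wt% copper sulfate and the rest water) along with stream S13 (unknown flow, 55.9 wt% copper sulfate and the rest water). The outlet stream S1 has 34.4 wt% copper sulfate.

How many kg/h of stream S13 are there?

1165 kg/h

Let S13 be the unknown flow. Total out = 1871 + S13.
copper sulfate balance: 393.2 + 0.559·S13 = 0.344·(1871 + S13)
(0.559 − 0.344)·S13 = 0.344×1871 − 393.2 = 250.43
S13 = 250.43 / 0.215 = 1164.8 kg/h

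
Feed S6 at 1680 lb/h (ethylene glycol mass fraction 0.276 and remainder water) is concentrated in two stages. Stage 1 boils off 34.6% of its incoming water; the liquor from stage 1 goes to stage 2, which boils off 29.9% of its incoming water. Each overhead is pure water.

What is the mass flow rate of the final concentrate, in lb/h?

1021 lb/h

water in feed = 1680×0.724 = 1216.3 lb/h.
After stage 1: water left = (1−0.346)×1216.3 = 795.47; stream total = 1259.2 lb/h.
After stage 2: water left = (1−0.299)×795.47 = 557.63; final concentrate = 1021.3 lb/h.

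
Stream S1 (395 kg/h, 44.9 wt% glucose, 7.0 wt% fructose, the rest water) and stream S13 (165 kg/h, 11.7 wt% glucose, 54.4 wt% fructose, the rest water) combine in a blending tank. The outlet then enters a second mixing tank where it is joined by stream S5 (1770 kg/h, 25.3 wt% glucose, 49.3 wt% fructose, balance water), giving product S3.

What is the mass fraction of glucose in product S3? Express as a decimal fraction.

0.2766

Overall, product flow = 2330 kg/h.
glucose in = 395×0.449 + 165×0.117 + 1770×0.253 = 644.47 kg/h.
glucose fraction in S3 = 0.2766.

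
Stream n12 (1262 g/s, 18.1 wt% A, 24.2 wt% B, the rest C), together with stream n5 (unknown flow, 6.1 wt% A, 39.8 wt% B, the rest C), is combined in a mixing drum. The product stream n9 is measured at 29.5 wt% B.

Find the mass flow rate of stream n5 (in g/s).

649.4 g/s

Let n5 be the unknown flow. Total out = 1262 + n5.
B balance: 305.4 + 0.398·n5 = 0.295·(1262 + n5)
(0.398 − 0.295)·n5 = 0.295×1262 − 305.4 = 66.886
n5 = 66.886 / 0.103 = 649.38 g/s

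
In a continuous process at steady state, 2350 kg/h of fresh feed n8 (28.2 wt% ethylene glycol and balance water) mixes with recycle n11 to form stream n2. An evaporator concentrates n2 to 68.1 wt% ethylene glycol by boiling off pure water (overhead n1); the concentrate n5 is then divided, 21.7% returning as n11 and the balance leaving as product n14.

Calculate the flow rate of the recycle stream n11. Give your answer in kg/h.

Overall ethylene glycol balance (none leaves overhead): ethylene glycol in fresh feed = ethylene glycol in product, i.e. 2350×0.282 = (1−0.217)·n5·0.681.
n5 = 662.7/(0.681×0.783) = 1242.8 kg/h.
Recycle n11 = 0.217×1242.8 = 269.69 kg/h.

269.7 kg/h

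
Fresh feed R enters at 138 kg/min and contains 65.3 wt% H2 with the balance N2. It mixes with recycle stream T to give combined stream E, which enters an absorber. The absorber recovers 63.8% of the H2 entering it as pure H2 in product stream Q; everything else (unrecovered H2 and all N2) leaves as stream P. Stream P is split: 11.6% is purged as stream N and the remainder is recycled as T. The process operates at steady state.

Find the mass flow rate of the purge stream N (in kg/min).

53.45 kg/min

N2 enters only via R and leaves only via the purge: 138×0.347 = 0.116×(N2 in P), and the absorber passes all N2, so N2 in E = N2 in P = 412.81 kg/min.
H2 in E: m_A = 138×0.653 + (1−0.116)·(1−0.638)·m_A, so m_A = 90.114/0.6800 = 132.52 kg/min.
P = (1−0.638)×132.52 + 412.81 = 460.78 kg/min.
Purge N = 0.116×460.78 = 53.451 kg/min.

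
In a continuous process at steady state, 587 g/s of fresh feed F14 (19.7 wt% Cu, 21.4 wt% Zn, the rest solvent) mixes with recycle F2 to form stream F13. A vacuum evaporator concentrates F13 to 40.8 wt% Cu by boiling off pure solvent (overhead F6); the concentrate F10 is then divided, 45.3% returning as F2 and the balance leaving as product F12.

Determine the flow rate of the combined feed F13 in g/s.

Overall Cu balance (none leaves overhead): Cu in fresh feed = Cu in product, i.e. 587×0.197 = (1−0.453)·F10·0.408.
F10 = 115.64/(0.408×0.547) = 518.15 g/s.
Recycle F2 = 0.453×518.15 = 234.72 g/s.
Combined feed F13 = 587 + 234.72 = 821.72 g/s.

821.7 g/s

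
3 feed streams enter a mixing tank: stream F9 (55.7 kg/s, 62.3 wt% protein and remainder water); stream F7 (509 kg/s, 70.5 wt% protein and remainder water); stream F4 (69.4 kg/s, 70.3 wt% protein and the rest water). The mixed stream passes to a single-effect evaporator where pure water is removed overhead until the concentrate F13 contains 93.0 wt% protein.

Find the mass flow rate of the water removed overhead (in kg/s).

158.5 kg/s

protein entering = 55.7×0.623 + 509×0.705 + 69.4×0.703 = 442.33 kg/s.
All protein reports to F13, so F13 = 442.33/0.930 = 475.63 kg/s.
Total feed = 634.1 kg/s; overhead = 634.1 − 475.63 = 158.47 kg/s.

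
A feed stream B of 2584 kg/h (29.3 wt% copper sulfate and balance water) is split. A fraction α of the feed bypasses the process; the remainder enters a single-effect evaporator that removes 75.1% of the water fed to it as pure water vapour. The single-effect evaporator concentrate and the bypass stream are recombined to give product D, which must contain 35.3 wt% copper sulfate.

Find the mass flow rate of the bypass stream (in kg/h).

1757 kg/h

All 2584×0.293 = 757.11 kg/h of copper sulfate reaches D, so D = 757.11/0.353 = 2144.8 kg/h and vapour = 439.21 kg/h.
The evaporator receives (1−α)·2584 of feed at 0.707 water and removes 0.751 of that water:
0.751×0.707×(1−α)×2584 = 439.21
(1−α) = 439.21/1372 = 0.3201;  α = 0.6799.
Bypass flow = 0.6799×2584 = 1756.8 kg/h.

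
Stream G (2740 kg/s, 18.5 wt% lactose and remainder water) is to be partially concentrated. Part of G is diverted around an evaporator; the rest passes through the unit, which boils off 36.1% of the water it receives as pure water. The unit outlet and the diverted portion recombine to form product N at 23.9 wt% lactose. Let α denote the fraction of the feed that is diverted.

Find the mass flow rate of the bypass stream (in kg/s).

All 2740×0.185 = 506.9 kg/s of lactose reaches N, so N = 506.9/0.239 = 2120.9 kg/s and vapour = 619.08 kg/s.
The evaporator receives (1−α)·2740 of feed at 0.815 water and removes 0.361 of that water:
0.361×0.815×(1−α)×2740 = 619.08
(1−α) = 619.08/806.15 = 0.7679;  α = 0.2321.
Bypass flow = 0.2321×2740 = 635.83 kg/s.

635.8 kg/s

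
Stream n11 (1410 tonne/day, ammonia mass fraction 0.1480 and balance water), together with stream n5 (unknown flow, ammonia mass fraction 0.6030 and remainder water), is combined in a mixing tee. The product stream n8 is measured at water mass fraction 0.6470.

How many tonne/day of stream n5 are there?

1156 tonne/day

Let n5 be the unknown flow. Total out = 1410 + n5.
water balance: 1201.3 + 0.397·n5 = 0.647·(1410 + n5)
(0.397 − 0.647)·n5 = 0.647×1410 − 1201.3 = -289.05
n5 = -289.05 / -0.250 = 1156.2 tonne/day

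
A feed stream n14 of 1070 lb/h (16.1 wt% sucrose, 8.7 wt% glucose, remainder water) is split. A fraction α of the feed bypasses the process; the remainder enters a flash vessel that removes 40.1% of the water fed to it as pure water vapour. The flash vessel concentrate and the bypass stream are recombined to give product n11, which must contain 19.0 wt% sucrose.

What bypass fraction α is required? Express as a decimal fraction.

0.494

All 1070×0.161 = 172.27 lb/h of sucrose reaches n11, so n11 = 172.27/0.190 = 906.68 lb/h and vapour = 163.32 lb/h.
The evaporator receives (1−α)·1070 of feed at 0.752 water and removes 0.401 of that water:
0.401×0.752×(1−α)×1070 = 163.32
(1−α) = 163.32/322.66 = 0.5062;  α = 0.4938.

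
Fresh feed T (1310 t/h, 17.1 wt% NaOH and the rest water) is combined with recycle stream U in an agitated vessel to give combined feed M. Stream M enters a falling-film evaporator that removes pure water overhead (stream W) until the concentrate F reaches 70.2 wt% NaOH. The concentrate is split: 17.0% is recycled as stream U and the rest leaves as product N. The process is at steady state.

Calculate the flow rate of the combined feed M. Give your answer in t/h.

Overall NaOH balance (none leaves overhead): NaOH in fresh feed = NaOH in product, i.e. 1310×0.171 = (1−0.170)·F·0.702.
F = 224.01/(0.702×0.830) = 384.46 t/h.
Recycle U = 0.170×384.46 = 65.358 t/h.
Combined feed M = 1310 + 65.358 = 1375.4 t/h.

1375 t/h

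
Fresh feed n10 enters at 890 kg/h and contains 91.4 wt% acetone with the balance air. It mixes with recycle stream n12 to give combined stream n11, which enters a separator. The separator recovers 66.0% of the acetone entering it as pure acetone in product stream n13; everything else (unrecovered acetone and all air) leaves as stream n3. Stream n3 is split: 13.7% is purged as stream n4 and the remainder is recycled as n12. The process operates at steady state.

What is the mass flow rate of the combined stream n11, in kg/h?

air enters only via n10 and leaves only via the purge: 890×0.086 = 0.137×(air in n3), and the separator passes all air, so air in n11 = air in n3 = 558.69 kg/h.
acetone in n11: m_A = 890×0.914 + (1−0.137)·(1−0.660)·m_A, so m_A = 813.46/0.7066 = 1151.3 kg/h.
n11 = 1151.3 + 558.69 = 1709.9 kg/h.

1710 kg/h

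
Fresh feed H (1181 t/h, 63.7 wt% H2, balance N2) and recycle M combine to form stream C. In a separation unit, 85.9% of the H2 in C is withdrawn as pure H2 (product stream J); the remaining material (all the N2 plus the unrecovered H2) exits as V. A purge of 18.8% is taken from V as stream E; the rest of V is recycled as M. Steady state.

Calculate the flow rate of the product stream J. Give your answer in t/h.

H2 in C: m_A = 1181×0.637 + (1−0.188)·(1−0.859)·m_A, so m_A = 752.3/0.8855 = 849.57 t/h.
Product J = 0.859×849.57 = 729.78 t/h.

729.8 t/h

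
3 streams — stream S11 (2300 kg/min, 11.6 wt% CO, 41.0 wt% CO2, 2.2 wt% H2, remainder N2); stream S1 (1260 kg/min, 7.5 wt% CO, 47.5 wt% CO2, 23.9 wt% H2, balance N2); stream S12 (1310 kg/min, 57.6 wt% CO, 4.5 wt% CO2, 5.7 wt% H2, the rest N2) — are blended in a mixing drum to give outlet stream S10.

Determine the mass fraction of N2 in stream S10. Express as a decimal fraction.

0.3547

Total flow out = 2300 + 1260 + 1310 = 4870 kg/min.
N2 in = 2300×0.452 + 1260×0.211 + 1310×0.322 = 1727.3 kg/min.
N2 mass fraction in S10 = 1727.3/4870 = 0.3547.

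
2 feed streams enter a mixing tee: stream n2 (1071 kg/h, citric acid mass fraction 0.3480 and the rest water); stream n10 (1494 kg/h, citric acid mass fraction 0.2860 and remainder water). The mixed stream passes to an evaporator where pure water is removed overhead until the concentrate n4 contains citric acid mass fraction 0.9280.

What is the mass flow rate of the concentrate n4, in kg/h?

862.1 kg/h

citric acid entering = 1071×0.348 + 1494×0.286 = 799.99 kg/h.
All citric acid reports to n4, so n4 = 799.99/0.928 = 862.06 kg/h.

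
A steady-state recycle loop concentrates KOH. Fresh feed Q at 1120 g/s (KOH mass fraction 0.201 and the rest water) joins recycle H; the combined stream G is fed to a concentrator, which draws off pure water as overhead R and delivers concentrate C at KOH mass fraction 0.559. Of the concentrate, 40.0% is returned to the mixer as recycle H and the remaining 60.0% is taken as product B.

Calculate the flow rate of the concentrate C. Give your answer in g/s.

Overall KOH balance (none leaves overhead): KOH in fresh feed = KOH in product, i.e. 1120×0.201 = (1−0.400)·C·0.559.
C = 225.12/(0.559×0.600) = 671.2 g/s.

671.2 g/s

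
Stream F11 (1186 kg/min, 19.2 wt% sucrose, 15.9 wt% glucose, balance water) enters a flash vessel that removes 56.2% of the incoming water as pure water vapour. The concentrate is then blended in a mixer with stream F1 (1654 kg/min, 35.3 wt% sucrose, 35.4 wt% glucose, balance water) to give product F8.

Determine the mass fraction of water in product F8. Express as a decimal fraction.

Vapour removed = 0.562×0.649×1186 = 432.58 kg/min; concentrate = 753.42 kg/min.
water reaching the mixer = 337.13 (from concentrate) + 1654×0.293 = 821.76 kg/min.
Product flow = 753.42 + 1654 = 2407.4 kg/min; water fraction = 0.341.

0.341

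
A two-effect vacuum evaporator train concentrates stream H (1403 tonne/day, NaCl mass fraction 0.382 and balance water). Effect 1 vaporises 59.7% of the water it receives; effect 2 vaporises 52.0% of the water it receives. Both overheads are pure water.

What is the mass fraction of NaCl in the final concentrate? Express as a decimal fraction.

0.762

water in feed = 1403×0.618 = 867.05 tonne/day.
After stage 1: water left = (1−0.597)×867.05 = 349.42; stream total = 885.37 tonne/day.
After stage 2: water left = (1−0.520)×349.42 = 167.72; final concentrate = 703.67 tonne/day.
NaCl fraction = 535.95/703.67 = 0.762.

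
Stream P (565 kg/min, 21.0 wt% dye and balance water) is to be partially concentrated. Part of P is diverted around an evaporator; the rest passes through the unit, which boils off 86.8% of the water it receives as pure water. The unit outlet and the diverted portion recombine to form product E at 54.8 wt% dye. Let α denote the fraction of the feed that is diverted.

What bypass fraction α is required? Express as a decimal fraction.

All 565×0.210 = 118.65 kg/min of dye reaches E, so E = 118.65/0.548 = 216.51 kg/min and vapour = 348.49 kg/min.
The evaporator receives (1−α)·565 of feed at 0.790 water and removes 0.868 of that water:
0.868×0.790×(1−α)×565 = 348.49
(1−α) = 348.49/387.43 = 0.8995;  α = 0.1005.

0.101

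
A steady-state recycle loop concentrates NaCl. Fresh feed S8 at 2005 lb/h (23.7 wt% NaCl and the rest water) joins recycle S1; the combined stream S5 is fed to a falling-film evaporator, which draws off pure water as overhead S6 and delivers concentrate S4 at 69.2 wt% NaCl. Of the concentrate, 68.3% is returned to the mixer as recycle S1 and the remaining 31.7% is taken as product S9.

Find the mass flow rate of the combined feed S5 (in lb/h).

3485 lb/h

Overall NaCl balance (none leaves overhead): NaCl in fresh feed = NaCl in product, i.e. 2005×0.237 = (1−0.683)·S4·0.692.
S4 = 475.19/(0.692×0.317) = 2166.2 lb/h.
Recycle S1 = 0.683×2166.2 = 1479.5 lb/h.
Combined feed S5 = 2005 + 1479.5 = 3484.5 lb/h.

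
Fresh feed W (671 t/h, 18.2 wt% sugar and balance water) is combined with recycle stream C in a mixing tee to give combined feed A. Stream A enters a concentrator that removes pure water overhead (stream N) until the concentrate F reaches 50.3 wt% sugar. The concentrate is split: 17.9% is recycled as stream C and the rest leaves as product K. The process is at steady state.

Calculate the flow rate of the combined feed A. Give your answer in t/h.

Overall sugar balance (none leaves overhead): sugar in fresh feed = sugar in product, i.e. 671×0.182 = (1−0.179)·F·0.503.
F = 122.12/(0.503×0.821) = 295.72 t/h.
Recycle C = 0.179×295.72 = 52.934 t/h.
Combined feed A = 671 + 52.934 = 723.93 t/h.

723.9 t/h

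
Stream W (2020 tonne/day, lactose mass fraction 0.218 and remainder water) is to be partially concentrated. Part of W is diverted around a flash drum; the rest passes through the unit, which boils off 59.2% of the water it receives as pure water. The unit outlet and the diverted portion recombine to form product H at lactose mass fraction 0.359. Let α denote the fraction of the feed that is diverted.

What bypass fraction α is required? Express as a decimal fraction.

0.152

All 2020×0.218 = 440.36 tonne/day of lactose reaches H, so H = 440.36/0.359 = 1226.6 tonne/day and vapour = 793.37 tonne/day.
The evaporator receives (1−α)·2020 of feed at 0.782 water and removes 0.592 of that water:
0.592×0.782×(1−α)×2020 = 793.37
(1−α) = 793.37/935.15 = 0.8484;  α = 0.1516.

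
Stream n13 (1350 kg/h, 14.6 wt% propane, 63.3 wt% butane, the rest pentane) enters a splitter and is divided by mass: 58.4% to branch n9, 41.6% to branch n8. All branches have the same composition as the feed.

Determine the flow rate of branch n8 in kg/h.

Branch n8 flow = 0.416×1350 = 561.6 kg/h.

561.6 kg/h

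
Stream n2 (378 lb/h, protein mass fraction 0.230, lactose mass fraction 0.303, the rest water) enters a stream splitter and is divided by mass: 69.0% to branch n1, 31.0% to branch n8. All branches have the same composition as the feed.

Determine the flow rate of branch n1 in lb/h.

260.8 lb/h

Branch n1 flow = 0.690×378 = 260.82 lb/h.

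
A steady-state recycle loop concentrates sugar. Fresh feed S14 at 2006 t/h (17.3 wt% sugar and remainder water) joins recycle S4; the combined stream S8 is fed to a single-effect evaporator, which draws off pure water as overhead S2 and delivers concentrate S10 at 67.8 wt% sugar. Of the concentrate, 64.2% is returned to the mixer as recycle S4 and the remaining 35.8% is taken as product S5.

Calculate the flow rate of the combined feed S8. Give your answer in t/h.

Overall sugar balance (none leaves overhead): sugar in fresh feed = sugar in product, i.e. 2006×0.173 = (1−0.642)·S10·0.678.
S10 = 347.04/(0.678×0.358) = 1429.8 t/h.
Recycle S4 = 0.642×1429.8 = 917.91 t/h.
Combined feed S8 = 2006 + 917.91 = 2923.9 t/h.

2924 t/h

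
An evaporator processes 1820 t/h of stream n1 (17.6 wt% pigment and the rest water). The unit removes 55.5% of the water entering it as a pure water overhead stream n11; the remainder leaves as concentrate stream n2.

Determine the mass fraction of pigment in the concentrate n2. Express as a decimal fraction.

0.3243

pigment is not removed: 1820×0.176 = 320.32 t/h of pigment enters n2.
water entering = 1820×0.824 = 1499.7 t/h; overhead removed = 0.555×1499.7 = 832.32 t/h.
Concentrate = 1820 − 832.32 = 987.68 t/h.
Mass fraction = 320.32/987.68 = 0.3243.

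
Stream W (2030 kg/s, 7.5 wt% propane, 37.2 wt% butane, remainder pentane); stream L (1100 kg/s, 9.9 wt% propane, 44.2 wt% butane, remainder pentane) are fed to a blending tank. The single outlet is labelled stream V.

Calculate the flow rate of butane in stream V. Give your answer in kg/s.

butane out = butane in = 2030×0.372 + 1100×0.442 = 1241.4 kg/s.

1241 kg/s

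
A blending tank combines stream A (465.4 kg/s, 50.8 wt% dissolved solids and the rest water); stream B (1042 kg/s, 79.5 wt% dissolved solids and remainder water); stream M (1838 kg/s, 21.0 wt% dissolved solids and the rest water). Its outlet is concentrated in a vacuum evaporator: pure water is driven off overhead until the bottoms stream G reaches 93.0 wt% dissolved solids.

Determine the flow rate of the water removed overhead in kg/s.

1785 kg/s

dissolved solids entering = 465.4×0.508 + 1042×0.795 + 1838×0.210 = 1450.8 kg/s.
All dissolved solids reports to G, so G = 1450.8/0.930 = 1560 kg/s.
Total feed = 3345.4 kg/s; overhead = 3345.4 − 1560 = 1785.4 kg/s.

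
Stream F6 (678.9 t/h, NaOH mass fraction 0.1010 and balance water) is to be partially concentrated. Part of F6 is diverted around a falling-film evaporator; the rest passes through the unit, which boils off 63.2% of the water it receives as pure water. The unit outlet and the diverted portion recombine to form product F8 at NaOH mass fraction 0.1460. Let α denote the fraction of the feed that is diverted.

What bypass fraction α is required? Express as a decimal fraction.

All 678.9×0.101 = 68.569 t/h of NaOH reaches F8, so F8 = 68.569/0.146 = 469.65 t/h and vapour = 209.25 t/h.
The evaporator receives (1−α)·678.9 of feed at 0.899 water and removes 0.632 of that water:
0.632×0.899×(1−α)×678.9 = 209.25
(1−α) = 209.25/385.73 = 0.5425;  α = 0.4575.

0.458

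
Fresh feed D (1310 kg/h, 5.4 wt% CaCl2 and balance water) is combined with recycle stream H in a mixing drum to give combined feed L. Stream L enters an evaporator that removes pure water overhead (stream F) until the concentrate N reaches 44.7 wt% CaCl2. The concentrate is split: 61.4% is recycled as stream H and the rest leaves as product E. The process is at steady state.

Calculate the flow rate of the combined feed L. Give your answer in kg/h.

1562 kg/h

Overall CaCl2 balance (none leaves overhead): CaCl2 in fresh feed = CaCl2 in product, i.e. 1310×0.054 = (1−0.614)·N·0.447.
N = 70.74/(0.447×0.386) = 409.99 kg/h.
Recycle H = 0.614×409.99 = 251.73 kg/h.
Combined feed L = 1310 + 251.73 = 1561.7 kg/h.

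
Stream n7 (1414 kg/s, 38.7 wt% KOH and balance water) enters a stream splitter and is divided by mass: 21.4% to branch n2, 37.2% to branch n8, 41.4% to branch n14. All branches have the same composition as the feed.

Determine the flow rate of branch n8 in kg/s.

Branch n8 flow = 0.372×1414 = 526.01 kg/s.

526 kg/s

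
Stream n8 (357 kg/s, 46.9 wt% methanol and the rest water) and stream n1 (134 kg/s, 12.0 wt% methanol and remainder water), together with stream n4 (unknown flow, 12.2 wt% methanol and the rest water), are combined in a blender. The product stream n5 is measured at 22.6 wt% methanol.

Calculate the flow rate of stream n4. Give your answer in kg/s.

Let n4 be the unknown flow. Total out = 491 + n4.
methanol balance: 183.51 + 0.122·n4 = 0.226·(491 + n4)
(0.122 − 0.226)·n4 = 0.226×491 − 183.51 = -72.547
n4 = -72.547 / -0.104 = 697.57 kg/s

697.6 kg/s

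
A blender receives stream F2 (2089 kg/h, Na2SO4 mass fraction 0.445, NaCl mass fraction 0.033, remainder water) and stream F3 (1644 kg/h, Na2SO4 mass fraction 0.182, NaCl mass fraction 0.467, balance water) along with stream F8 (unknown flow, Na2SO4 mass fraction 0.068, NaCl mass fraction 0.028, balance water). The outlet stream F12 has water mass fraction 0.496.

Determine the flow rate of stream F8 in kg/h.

451.1 kg/h

Let F8 be the unknown flow. Total out = 3733 + F8.
water balance: 1667.5 + 0.904·F8 = 0.496·(3733 + F8)
(0.904 − 0.496)·F8 = 0.496×3733 − 1667.5 = 184.07
F8 = 184.07 / 0.408 = 451.14 kg/h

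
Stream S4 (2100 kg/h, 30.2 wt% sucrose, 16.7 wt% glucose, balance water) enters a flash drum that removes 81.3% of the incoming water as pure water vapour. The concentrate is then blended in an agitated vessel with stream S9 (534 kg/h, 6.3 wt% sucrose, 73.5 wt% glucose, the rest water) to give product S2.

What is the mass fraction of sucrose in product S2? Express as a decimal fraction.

Vapour removed = 0.813×0.531×2100 = 906.58 kg/h; concentrate = 1193.4 kg/h.
sucrose reaching the mixer = 634.2 (from concentrate) + 534×0.063 = 667.84 kg/h.
Product flow = 1193.4 + 534 = 1727.4 kg/h; sucrose fraction = 0.3866.

0.3866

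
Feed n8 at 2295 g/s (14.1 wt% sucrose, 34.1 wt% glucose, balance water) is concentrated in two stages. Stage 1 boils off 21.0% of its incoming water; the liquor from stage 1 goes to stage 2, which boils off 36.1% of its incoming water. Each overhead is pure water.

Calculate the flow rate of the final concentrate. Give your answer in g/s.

1706 g/s

water in feed = 2295×0.518 = 1188.8 g/s.
After stage 1: water left = (1−0.210)×1188.8 = 939.16; stream total = 2045.3 g/s.
After stage 2: water left = (1−0.361)×939.16 = 600.12; final concentrate = 1706.3 g/s.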